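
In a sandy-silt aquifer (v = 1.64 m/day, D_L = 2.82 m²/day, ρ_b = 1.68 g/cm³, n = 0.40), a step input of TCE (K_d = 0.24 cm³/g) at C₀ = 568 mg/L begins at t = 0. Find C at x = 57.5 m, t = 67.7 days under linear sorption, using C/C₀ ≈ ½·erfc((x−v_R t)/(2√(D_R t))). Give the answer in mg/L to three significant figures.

Retardation factor R = 1 + ρ_b·K_d/n = 1 + 1.68 × 0.24/0.40 = 2.008.
Sorption retards both mechanisms: v_R = v/R = 0.8167 m/day, D_R = D/R = 1.404 m²/day.
v_R·t = 0.8167 × 67.7 = 55.29059 m; 2√(D_R t) = 19.50 m; argument = (57.5 − 55.29059)/19.50 = 0.1133.
C = C₀ × ½·erfc(0.1133) = 568 × 0.4363 = 248 mg/L.

248 mg/L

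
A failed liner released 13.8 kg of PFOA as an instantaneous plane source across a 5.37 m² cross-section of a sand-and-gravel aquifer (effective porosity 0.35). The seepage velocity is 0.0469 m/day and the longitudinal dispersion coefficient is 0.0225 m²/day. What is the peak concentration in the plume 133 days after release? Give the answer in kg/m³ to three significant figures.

The peak of an instantaneous 1D plume sits at x = vt; there the Gaussian factor is 1 and C_max = M/(n_e·A·√(4πDt)), where n_e·A is the pore area the mass is dissolved in.
√(4πDt) = √(4π × 0.0225 × 133) = 6.132 m, so C_max = 13.8/(0.35 × 5.37 × 6.132) = 1.20 kg/m³.

1.20 kg/m³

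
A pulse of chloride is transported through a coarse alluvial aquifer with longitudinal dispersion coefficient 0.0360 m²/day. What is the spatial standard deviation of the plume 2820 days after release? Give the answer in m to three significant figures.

Dispersive spreading gives a Gaussian with σ² = 2Dt; advection only shifts the center.
σ = √(2 × 0.0360 × 2820) = 14.2 m.

14.2 m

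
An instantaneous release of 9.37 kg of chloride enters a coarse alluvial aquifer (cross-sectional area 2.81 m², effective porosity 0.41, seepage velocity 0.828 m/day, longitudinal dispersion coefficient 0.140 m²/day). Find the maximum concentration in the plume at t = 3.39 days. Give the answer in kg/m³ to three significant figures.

3.33 kg/m³

The peak of an instantaneous 1D plume sits at x = vt; there the Gaussian factor is 1 and C_max = M/(n_e·A·√(4πDt)), where n_e·A is the pore area the mass is dissolved in.
√(4πDt) = √(4π × 0.140 × 3.39) = 2.442 m, so C_max = 9.37/(0.41 × 2.81 × 2.442) = 3.33 kg/m³.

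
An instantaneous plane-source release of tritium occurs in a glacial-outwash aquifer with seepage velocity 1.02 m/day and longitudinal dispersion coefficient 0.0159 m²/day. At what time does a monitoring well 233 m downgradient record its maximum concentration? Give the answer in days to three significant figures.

228 days

For the 1D instantaneous-source solution, setting ∂C/∂t = 0 at fixed x gives v²t² + 2Dt − x² = 0, so t = (√(D² + v²x²) − D)/v².
√(D² + v²x²) = √(0.0159² + 1.02² × 233²) = 237.7; v² = 1.0404.
t = (237.7 − 0.0159)/1.0404 = 228 days (vs. the pure-advection estimate x/v = 228 d).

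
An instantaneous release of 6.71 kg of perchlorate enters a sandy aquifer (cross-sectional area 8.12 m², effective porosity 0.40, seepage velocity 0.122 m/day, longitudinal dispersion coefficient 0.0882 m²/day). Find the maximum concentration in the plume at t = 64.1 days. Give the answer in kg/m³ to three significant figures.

The peak of an instantaneous 1D plume sits at x = vt; there the Gaussian factor is 1 and C_max = M/(n_e·A·√(4πDt)), where n_e·A is the pore area the mass is dissolved in.
√(4πDt) = √(4π × 0.0882 × 64.1) = 8.429 m, so C_max = 6.71/(0.40 × 8.12 × 8.429) = 0.245 kg/m³.

0.245 kg/m³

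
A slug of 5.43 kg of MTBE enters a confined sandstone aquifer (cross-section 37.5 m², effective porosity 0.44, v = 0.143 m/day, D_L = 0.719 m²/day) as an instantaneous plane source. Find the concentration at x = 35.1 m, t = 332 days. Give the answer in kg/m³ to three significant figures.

0.00512 kg/m³

For an instantaneous plane source, C(x,t) = M/(n_e·A·√(4πDt)) · exp(−(x−vt)²/(4Dt)), with n_e·A the pore (flow) area.
Plume center vt = 0.143 × 332 = 47.476 m, so the well at 35.1 m is 12.376 m upgradient of the peak.
√(4πDt) = 54.77 m, giving peak height M/(n_e·A·√(4πDt)) = 5.43/(0.44 × 37.5 × 54.77) = 0.006009 kg/m³.
(x−vt)²/(4Dt) = (-12.376)²/(4 × 0.719 × 332) = 0.1604; exp(−0.1604) = 0.8518.
C = 0.006009 × 0.8518 = 0.00512 kg/m³.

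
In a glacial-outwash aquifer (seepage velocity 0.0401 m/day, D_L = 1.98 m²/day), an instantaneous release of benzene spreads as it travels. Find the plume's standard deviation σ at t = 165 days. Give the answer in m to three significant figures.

Dispersive spreading gives a Gaussian with σ² = 2Dt; advection only shifts the center.
σ = √(2 × 1.98 × 165) = 25.6 m.

25.6 m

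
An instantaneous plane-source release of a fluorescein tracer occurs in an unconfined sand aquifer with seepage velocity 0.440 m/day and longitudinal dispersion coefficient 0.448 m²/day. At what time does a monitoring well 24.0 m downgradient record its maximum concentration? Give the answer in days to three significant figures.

For the 1D instantaneous-source solution, setting ∂C/∂t = 0 at fixed x gives v²t² + 2Dt − x² = 0, so t = (√(D² + v²x²) − D)/v².
√(D² + v²x²) = √(0.448² + 0.440² × 24.0²) = 10.57; v² = 0.1936.
t = (10.57 − 0.448)/0.1936 = 52.3 days (vs. the pure-advection estimate x/v = 54.5 d).

52.3 days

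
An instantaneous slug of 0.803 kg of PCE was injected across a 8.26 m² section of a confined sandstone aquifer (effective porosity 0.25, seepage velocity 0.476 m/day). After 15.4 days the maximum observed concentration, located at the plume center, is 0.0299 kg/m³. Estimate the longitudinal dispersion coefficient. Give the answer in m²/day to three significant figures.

0.874 m²/day

At the plume center C_max = M/(n_e·A·√(4πDt)), so D = M²/(4πt·(n_e·A·C_max)²).
n_e·A·C_max = 0.25 × 8.26 × 0.0299 = 0.06174 kg/m.
D = 0.803²/(4π × 15.4 × 0.06174²) = 0.874 m²/day.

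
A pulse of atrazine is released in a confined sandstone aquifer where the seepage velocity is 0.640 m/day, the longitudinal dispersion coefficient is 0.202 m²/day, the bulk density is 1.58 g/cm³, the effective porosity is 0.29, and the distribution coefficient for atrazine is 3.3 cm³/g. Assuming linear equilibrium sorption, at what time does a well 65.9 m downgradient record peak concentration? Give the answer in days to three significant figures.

Retardation factor R = 1 + ρ_b·K_d/n = 1 + 1.58 × 3.3/0.29 = 18.98.
Sorption retards both mechanisms: v_R = v/R = 0.03372 m/day, D_R = D/R = 0.01064 m²/day.
Peak time from v_R²t² + 2D_R t − x² = 0: t = (√(D_R² + v_R²x²) − D_R)/v_R².
√(D_R² + v_R²x²) = √(0.01064² + 0.03372² × 65.9²) = 2.222; v_R² = 0.001137.
t = (2.222 − 0.01064)/0.001137 = 1940 days.

1940 days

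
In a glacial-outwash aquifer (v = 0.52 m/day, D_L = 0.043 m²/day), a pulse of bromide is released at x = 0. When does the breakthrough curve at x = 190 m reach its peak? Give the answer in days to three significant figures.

For the 1D instantaneous-source solution, setting ∂C/∂t = 0 at fixed x gives v²t² + 2Dt − x² = 0, so t = (√(D² + v²x²) − D)/v².
√(D² + v²x²) = √(0.043² + 0.52² × 190²) = 98.80; v² = 0.2704.
t = (98.80 − 0.043)/0.2704 = 365 days (vs. the pure-advection estimate x/v = 365 d).

365 days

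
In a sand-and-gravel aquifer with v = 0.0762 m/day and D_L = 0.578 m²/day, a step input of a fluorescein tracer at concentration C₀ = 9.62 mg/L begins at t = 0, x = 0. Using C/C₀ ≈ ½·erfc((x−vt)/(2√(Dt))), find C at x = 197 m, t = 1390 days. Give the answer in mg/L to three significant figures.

0.111 mg/L

For a continuous step input, C/C₀ ≈ ½·erfc((x−vt)/(2√(Dt))).
vt = 0.0762 × 1390 = 105.918 m and 2√(Dt) = 2√(0.578 × 1390) = 56.69 m.
Argument (x−vt)/(2√(Dt)) = (197 − 105.918)/56.69 = 1.607; ½·erfc(1.607) = 0.01152.
C = 9.62 × 0.01152 = 0.111 mg/L.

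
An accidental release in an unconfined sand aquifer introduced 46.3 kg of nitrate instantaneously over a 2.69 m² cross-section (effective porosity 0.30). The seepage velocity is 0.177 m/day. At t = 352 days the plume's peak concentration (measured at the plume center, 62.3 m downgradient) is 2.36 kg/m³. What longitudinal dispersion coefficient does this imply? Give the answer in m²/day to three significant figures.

At the plume center C_max = M/(n_e·A·√(4πDt)), so D = M²/(4πt·(n_e·A·C_max)²).
n_e·A·C_max = 0.30 × 2.69 × 2.36 = 1.905 kg/m.
D = 46.3²/(4π × 352 × 1.905²) = 0.134 m²/day.

0.134 m²/day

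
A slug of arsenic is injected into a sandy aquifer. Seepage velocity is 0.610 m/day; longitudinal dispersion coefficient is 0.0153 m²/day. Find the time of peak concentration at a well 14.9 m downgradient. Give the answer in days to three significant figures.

24.4 days

For the 1D instantaneous-source solution, setting ∂C/∂t = 0 at fixed x gives v²t² + 2Dt − x² = 0, so t = (√(D² + v²x²) − D)/v².
√(D² + v²x²) = √(0.0153² + 0.610² × 14.9²) = 9.089; v² = 0.3721.
t = (9.089 − 0.0153)/0.3721 = 24.4 days (vs. the pure-advection estimate x/v = 24.4 d).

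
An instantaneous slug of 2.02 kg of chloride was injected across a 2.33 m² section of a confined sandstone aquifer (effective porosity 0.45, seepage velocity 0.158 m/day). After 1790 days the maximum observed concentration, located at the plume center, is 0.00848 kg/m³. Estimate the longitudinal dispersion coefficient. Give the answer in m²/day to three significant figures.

2.29 m²/day

At the plume center C_max = M/(n_e·A·√(4πDt)), so D = M²/(4πt·(n_e·A·C_max)²).
n_e·A·C_max = 0.45 × 2.33 × 0.00848 = 0.008891 kg/m.
D = 2.02²/(4π × 1790 × 0.008891²) = 2.29 m²/day.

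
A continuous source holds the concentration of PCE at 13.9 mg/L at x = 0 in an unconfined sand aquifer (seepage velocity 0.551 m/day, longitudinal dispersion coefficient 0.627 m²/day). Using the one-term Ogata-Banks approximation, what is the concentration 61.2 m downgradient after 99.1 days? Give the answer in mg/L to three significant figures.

For a continuous step input, C/C₀ ≈ ½·erfc((x−vt)/(2√(Dt))).
vt = 0.551 × 99.1 = 54.6041 m and 2√(Dt) = 2√(0.627 × 99.1) = 15.77 m.
Argument (x−vt)/(2√(Dt)) = (61.2 − 54.6041)/15.77 = 0.4183; ½·erfc(0.4183) = 0.2771.
C = 13.9 × 0.2771 = 3.85 mg/L.

3.85 mg/L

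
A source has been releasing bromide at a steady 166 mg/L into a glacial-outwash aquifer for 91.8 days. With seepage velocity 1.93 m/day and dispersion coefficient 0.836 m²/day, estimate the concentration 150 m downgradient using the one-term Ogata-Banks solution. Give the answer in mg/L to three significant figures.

164 mg/L

For a continuous step input, C/C₀ ≈ ½·erfc((x−vt)/(2√(Dt))).
vt = 1.93 × 91.8 = 177.174 m and 2√(Dt) = 2√(0.836 × 91.8) = 17.52 m.
Argument (x−vt)/(2√(Dt)) = (150 − 177.174)/17.52 = -1.551; ½·erfc(-1.551) = 0.9859.
C = 166 × 0.9859 = 164 mg/L.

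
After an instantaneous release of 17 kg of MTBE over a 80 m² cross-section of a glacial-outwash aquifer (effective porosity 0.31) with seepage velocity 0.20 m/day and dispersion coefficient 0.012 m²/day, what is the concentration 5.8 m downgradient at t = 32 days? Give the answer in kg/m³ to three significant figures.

For an instantaneous plane source, C(x,t) = M/(n_e·A·√(4πDt)) · exp(−(x−vt)²/(4Dt)), with n_e·A the pore (flow) area.
Plume center vt = 0.20 × 32 = 6.4 m, so the well at 5.8 m is 0.6 m upgradient of the peak.
√(4πDt) = 2.197 m, giving peak height M/(n_e·A·√(4πDt)) = 17/(0.31 × 80 × 2.197) = 0.3120 kg/m³.
(x−vt)²/(4Dt) = (-0.6)²/(4 × 0.012 × 32) = 0.2344; exp(−0.2344) = 0.7910.
C = 0.3120 × 0.7910 = 0.247 kg/m³.

0.247 kg/m³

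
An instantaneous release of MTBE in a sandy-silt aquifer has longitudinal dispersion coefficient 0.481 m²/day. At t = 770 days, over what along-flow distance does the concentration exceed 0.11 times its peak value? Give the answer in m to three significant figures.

114 m

The plume is Gaussian with σ = √(2Dt) = √(2 × 0.481 × 770) = 27.22 m.
C/C_peak = exp(−Δx²/(2σ²)) = 0.11 ⇒ Δx = σ·√(−2 ln 0.11) = 27.22 × 2.101 = 57.19 m.
Width = 2Δx = 114 m.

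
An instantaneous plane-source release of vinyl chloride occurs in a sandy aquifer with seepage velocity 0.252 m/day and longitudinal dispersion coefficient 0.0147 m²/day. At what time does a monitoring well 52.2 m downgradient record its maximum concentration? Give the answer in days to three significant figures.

For the 1D instantaneous-source solution, setting ∂C/∂t = 0 at fixed x gives v²t² + 2Dt − x² = 0, so t = (√(D² + v²x²) − D)/v².
√(D² + v²x²) = √(0.0147² + 0.252² × 52.2²) = 13.15; v² = 0.063504.
t = (13.15 − 0.0147)/0.063504 = 207 days (vs. the pure-advection estimate x/v = 207 d).

207 days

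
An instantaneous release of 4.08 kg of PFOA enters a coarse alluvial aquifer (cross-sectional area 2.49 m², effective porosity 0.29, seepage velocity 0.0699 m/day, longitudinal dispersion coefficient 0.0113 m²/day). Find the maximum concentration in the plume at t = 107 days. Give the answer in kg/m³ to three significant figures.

1.45 kg/m³

The peak of an instantaneous 1D plume sits at x = vt; there the Gaussian factor is 1 and C_max = M/(n_e·A·√(4πDt)), where n_e·A is the pore area the mass is dissolved in.
√(4πDt) = √(4π × 0.0113 × 107) = 3.898 m, so C_max = 4.08/(0.29 × 2.49 × 3.898) = 1.45 kg/m³.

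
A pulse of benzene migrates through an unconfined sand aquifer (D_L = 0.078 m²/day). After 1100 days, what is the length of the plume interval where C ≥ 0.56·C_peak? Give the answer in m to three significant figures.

28.2 m

The plume is Gaussian with σ = √(2Dt) = √(2 × 0.078 × 1100) = 13.10 m.
C/C_peak = exp(−Δx²/(2σ²)) = 0.56 ⇒ Δx = σ·√(−2 ln 0.56) = 13.10 × 1.077 = 14.11 m.
Width = 2Δx = 28.2 m.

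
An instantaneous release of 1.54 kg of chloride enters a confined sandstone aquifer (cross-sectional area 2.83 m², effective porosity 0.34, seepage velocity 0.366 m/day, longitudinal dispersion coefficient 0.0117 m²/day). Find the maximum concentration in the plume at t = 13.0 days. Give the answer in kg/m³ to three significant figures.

1.16 kg/m³

The peak of an instantaneous 1D plume sits at x = vt; there the Gaussian factor is 1 and C_max = M/(n_e·A·√(4πDt)), where n_e·A is the pore area the mass is dissolved in.
√(4πDt) = √(4π × 0.0117 × 13.0) = 1.383 m, so C_max = 1.54/(0.34 × 2.83 × 1.383) = 1.16 kg/m³.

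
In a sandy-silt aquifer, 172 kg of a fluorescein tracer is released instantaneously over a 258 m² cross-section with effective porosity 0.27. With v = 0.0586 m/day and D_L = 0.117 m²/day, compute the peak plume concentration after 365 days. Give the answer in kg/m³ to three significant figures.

0.107 kg/m³

The peak of an instantaneous 1D plume sits at x = vt; there the Gaussian factor is 1 and C_max = M/(n_e·A·√(4πDt)), where n_e·A is the pore area the mass is dissolved in.
√(4πDt) = √(4π × 0.117 × 365) = 23.17 m, so C_max = 172/(0.27 × 258 × 23.17) = 0.107 kg/m³.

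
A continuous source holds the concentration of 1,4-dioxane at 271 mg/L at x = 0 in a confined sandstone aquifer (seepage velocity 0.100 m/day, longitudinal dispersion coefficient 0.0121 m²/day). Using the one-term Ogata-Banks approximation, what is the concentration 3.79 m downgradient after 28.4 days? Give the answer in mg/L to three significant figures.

34.1 mg/L

For a continuous step input, C/C₀ ≈ ½·erfc((x−vt)/(2√(Dt))).
vt = 0.100 × 28.4 = 2.84 m and 2√(Dt) = 2√(0.0121 × 28.4) = 1.172 m.
Argument (x−vt)/(2√(Dt)) = (3.79 − 2.84)/1.172 = 0.8106; ½·erfc(0.8106) = 0.1258.
C = 271 × 0.1258 = 34.1 mg/L.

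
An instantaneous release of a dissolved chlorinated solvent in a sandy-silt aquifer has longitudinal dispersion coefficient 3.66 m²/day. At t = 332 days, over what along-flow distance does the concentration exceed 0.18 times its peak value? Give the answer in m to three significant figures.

183 m

The plume is Gaussian with σ = √(2Dt) = √(2 × 3.66 × 332) = 49.30 m.
C/C_peak = exp(−Δx²/(2σ²)) = 0.18 ⇒ Δx = σ·√(−2 ln 0.18) = 49.30 × 1.852 = 91.30 m.
Width = 2Δx = 183 m.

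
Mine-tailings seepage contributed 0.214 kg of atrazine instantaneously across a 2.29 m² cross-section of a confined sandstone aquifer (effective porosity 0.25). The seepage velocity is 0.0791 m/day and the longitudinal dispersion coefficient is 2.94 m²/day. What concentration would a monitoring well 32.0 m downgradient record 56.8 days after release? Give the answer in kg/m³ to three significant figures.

For an instantaneous plane source, C(x,t) = M/(n_e·A·√(4πDt)) · exp(−(x−vt)²/(4Dt)), with n_e·A the pore (flow) area.
Plume center vt = 0.0791 × 56.8 = 4.49288 m, so the well at 32.0 m is 27.50712 m downgradient of the peak.
√(4πDt) = 45.81 m, giving peak height M/(n_e·A·√(4πDt)) = 0.214/(0.25 × 2.29 × 45.81) = 0.008160 kg/m³.
(x−vt)²/(4Dt) = (27.50712)²/(4 × 2.94 × 56.8) = 1.133; exp(−1.133) = 0.3221.
C = 0.008160 × 0.3221 = 0.00263 kg/m³.

0.00263 kg/m³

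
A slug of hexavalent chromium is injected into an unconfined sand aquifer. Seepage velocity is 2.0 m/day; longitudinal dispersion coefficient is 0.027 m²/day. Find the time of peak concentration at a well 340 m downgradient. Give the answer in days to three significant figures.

For the 1D instantaneous-source solution, setting ∂C/∂t = 0 at fixed x gives v²t² + 2Dt − x² = 0, so t = (√(D² + v²x²) − D)/v².
√(D² + v²x²) = √(0.027² + 2.0² × 340²) = 680.0; v² = 4.
t = (680.0 − 0.027)/4 = 170 days (vs. the pure-advection estimate x/v = 170 d).

170 days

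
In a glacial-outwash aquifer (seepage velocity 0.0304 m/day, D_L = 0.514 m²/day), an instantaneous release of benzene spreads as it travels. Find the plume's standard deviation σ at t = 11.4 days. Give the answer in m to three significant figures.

Dispersive spreading gives a Gaussian with σ² = 2Dt; advection only shifts the center.
σ = √(2 × 0.514 × 11.4) = 3.42 m.

3.42 m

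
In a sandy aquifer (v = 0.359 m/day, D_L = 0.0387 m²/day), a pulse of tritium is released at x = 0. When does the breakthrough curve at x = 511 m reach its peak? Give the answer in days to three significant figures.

For the 1D instantaneous-source solution, setting ∂C/∂t = 0 at fixed x gives v²t² + 2Dt − x² = 0, so t = (√(D² + v²x²) − D)/v².
√(D² + v²x²) = √(0.0387² + 0.359² × 511²) = 183.4; v² = 0.128881.
t = (183.4 − 0.0387)/0.128881 = 1420 days (vs. the pure-advection estimate x/v = 1420 d).

1420 days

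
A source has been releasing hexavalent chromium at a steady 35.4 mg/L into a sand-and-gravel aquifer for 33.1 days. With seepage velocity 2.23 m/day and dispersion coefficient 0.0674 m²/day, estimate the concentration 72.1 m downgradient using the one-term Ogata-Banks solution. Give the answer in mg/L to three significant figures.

For a continuous step input, C/C₀ ≈ ½·erfc((x−vt)/(2√(Dt))).
vt = 2.23 × 33.1 = 73.813 m and 2√(Dt) = 2√(0.0674 × 33.1) = 2.987 m.
Argument (x−vt)/(2√(Dt)) = (72.1 − 73.813)/2.987 = -0.5735; ½·erfc(-0.5735) = 0.7913.
C = 35.4 × 0.7913 = 28.0 mg/L.

28.0 mg/L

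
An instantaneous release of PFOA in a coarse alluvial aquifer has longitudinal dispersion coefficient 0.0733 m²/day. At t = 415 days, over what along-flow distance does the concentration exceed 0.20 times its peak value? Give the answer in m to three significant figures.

28.0 m

The plume is Gaussian with σ = √(2Dt) = √(2 × 0.0733 × 415) = 7.800 m.
C/C_peak = exp(−Δx²/(2σ²)) = 0.20 ⇒ Δx = σ·√(−2 ln 0.20) = 7.800 × 1.794 = 13.99 m.
Width = 2Δx = 28.0 m.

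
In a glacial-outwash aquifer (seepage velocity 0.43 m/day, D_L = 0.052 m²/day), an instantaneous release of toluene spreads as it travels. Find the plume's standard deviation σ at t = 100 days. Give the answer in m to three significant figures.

3.22 m

Dispersive spreading gives a Gaussian with σ² = 2Dt; advection only shifts the center.
σ = √(2 × 0.052 × 100) = 3.22 m.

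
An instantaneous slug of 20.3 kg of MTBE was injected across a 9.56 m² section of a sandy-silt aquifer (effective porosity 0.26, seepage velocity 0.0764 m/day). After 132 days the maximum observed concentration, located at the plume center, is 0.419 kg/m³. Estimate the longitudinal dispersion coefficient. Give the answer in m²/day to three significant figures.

0.229 m²/day

At the plume center C_max = M/(n_e·A·√(4πDt)), so D = M²/(4πt·(n_e·A·C_max)²).
n_e·A·C_max = 0.26 × 9.56 × 0.419 = 1.041 kg/m.
D = 20.3²/(4π × 132 × 1.041²) = 0.229 m²/day.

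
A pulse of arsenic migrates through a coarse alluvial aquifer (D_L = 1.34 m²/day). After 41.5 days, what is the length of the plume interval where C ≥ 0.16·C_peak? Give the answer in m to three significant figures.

40.4 m

The plume is Gaussian with σ = √(2Dt) = √(2 × 1.34 × 41.5) = 10.55 m.
C/C_peak = exp(−Δx²/(2σ²)) = 0.16 ⇒ Δx = σ·√(−2 ln 0.16) = 10.55 × 1.914 = 20.19 m.
Width = 2Δx = 40.4 m.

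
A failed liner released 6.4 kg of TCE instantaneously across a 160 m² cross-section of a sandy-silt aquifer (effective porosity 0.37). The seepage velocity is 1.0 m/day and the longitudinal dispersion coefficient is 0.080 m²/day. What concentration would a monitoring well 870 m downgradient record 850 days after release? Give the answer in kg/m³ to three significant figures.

For an instantaneous plane source, C(x,t) = M/(n_e·A·√(4πDt)) · exp(−(x−vt)²/(4Dt)), with n_e·A the pore (flow) area.
Plume center vt = 1.0 × 850 = 850 m, so the well at 870 m is 20 m downgradient of the peak.
√(4πDt) = 29.23 m, giving peak height M/(n_e·A·√(4πDt)) = 6.4/(0.37 × 160 × 29.23) = 0.003699 kg/m³.
(x−vt)²/(4Dt) = (20)²/(4 × 0.080 × 850) = 1.471; exp(−1.471) = 0.2297.
C = 0.003699 × 0.2297 = 0.000850 kg/m³.

0.000850 kg/m³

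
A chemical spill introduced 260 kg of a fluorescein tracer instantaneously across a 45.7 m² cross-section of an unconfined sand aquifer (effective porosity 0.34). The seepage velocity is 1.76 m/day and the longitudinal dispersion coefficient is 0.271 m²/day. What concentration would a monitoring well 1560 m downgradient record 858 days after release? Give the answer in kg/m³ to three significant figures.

For an instantaneous plane source, C(x,t) = M/(n_e·A·√(4πDt)) · exp(−(x−vt)²/(4Dt)), with n_e·A the pore (flow) area.
Plume center vt = 1.76 × 858 = 1510.08 m, so the well at 1560 m is 49.92 m downgradient of the peak.
√(4πDt) = 54.05 m, giving peak height M/(n_e·A·√(4πDt)) = 260/(0.34 × 45.7 × 54.05) = 0.3096 kg/m³.
(x−vt)²/(4Dt) = (49.92)²/(4 × 0.271 × 858) = 2.679; exp(−2.679) = 0.06863.
C = 0.3096 × 0.06863 = 0.0212 kg/m³.

0.0212 kg/m³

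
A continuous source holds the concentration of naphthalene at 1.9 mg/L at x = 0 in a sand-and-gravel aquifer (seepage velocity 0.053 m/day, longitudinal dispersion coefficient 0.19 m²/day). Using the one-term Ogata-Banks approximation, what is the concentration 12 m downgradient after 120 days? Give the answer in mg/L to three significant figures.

0.383 mg/L

For a continuous step input, C/C₀ ≈ ½·erfc((x−vt)/(2√(Dt))).
vt = 0.053 × 120 = 6.36 m and 2√(Dt) = 2√(0.19 × 120) = 9.550 m.
Argument (x−vt)/(2√(Dt)) = (12 − 6.36)/9.550 = 0.5906; ½·erfc(0.5906) = 0.2018.
C = 1.9 × 0.2018 = 0.383 mg/L.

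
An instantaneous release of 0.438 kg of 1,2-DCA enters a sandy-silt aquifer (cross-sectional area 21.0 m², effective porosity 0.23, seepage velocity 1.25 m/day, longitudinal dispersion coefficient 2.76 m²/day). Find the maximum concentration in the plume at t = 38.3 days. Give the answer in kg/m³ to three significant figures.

The peak of an instantaneous 1D plume sits at x = vt; there the Gaussian factor is 1 and C_max = M/(n_e·A·√(4πDt)), where n_e·A is the pore area the mass is dissolved in.
√(4πDt) = √(4π × 2.76 × 38.3) = 36.45 m, so C_max = 0.438/(0.23 × 21.0 × 36.45) = 0.00249 kg/m³.

0.00249 kg/m³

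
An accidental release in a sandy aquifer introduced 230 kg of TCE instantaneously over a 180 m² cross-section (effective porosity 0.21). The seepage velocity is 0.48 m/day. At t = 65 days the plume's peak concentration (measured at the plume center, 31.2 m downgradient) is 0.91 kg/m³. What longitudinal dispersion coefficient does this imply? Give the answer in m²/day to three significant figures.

0.0547 m²/day

At the plume center C_max = M/(n_e·A·√(4πDt)), so D = M²/(4πt·(n_e·A·C_max)²).
n_e·A·C_max = 0.21 × 180 × 0.91 = 34.40 kg/m.
D = 230²/(4π × 65 × 34.40²) = 0.0547 m²/day.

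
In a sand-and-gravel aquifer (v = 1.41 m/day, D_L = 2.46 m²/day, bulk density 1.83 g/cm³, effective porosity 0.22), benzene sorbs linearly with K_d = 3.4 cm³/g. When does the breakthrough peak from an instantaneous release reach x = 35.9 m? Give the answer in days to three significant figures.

710 days

Retardation factor R = 1 + ρ_b·K_d/n = 1 + 1.83 × 3.4/0.22 = 29.28.
Sorption retards both mechanisms: v_R = v/R = 0.04816 m/day, D_R = D/R = 0.08402 m²/day.
Peak time from v_R²t² + 2D_R t − x² = 0: t = (√(D_R² + v_R²x²) − D_R)/v_R².
√(D_R² + v_R²x²) = √(0.08402² + 0.04816² × 35.9²) = 1.731; v_R² = 0.002319.
t = (1.731 − 0.08402)/0.002319 = 710 days.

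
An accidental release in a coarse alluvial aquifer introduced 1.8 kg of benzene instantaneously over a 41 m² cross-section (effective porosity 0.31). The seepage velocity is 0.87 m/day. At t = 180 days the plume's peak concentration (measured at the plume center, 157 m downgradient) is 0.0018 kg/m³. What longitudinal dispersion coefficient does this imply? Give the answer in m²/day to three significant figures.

2.74 m²/day

At the plume center C_max = M/(n_e·A·√(4πDt)), so D = M²/(4πt·(n_e·A·C_max)²).
n_e·A·C_max = 0.31 × 41 × 0.0018 = 0.02288 kg/m.
D = 1.8²/(4π × 180 × 0.02288²) = 2.74 m²/day.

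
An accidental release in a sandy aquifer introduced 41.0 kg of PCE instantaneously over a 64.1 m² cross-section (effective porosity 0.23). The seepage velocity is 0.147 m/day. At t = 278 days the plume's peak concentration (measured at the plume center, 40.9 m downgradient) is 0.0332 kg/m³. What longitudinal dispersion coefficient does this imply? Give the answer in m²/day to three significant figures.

At the plume center C_max = M/(n_e·A·√(4πDt)), so D = M²/(4πt·(n_e·A·C_max)²).
n_e·A·C_max = 0.23 × 64.1 × 0.0332 = 0.4895 kg/m.
D = 41.0²/(4π × 278 × 0.4895²) = 2.01 m²/day.

2.01 m²/day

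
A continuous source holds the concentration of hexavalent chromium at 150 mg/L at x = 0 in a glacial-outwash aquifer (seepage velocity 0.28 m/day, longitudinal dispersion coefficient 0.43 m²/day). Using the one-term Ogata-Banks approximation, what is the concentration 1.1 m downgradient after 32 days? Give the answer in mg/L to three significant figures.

140 mg/L

For a continuous step input, C/C₀ ≈ ½·erfc((x−vt)/(2√(Dt))).
vt = 0.28 × 32 = 8.96 m and 2√(Dt) = 2√(0.43 × 32) = 7.419 m.
Argument (x−vt)/(2√(Dt)) = (1.1 − 8.96)/7.419 = -1.059; ½·erfc(-1.059) = 0.9329.
C = 150 × 0.9329 = 140 mg/L.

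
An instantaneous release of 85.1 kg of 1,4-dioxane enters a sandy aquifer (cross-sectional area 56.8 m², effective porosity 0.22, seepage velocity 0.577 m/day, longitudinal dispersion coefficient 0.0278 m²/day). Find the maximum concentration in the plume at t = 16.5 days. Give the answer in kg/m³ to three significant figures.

The peak of an instantaneous 1D plume sits at x = vt; there the Gaussian factor is 1 and C_max = M/(n_e·A·√(4πDt)), where n_e·A is the pore area the mass is dissolved in.
√(4πDt) = √(4π × 0.0278 × 16.5) = 2.401 m, so C_max = 85.1/(0.22 × 56.8 × 2.401) = 2.84 kg/m³.

2.84 kg/m³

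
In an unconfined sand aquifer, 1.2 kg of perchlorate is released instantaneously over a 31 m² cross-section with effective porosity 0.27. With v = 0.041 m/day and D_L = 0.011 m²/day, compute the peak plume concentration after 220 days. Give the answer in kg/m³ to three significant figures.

The peak of an instantaneous 1D plume sits at x = vt; there the Gaussian factor is 1 and C_max = M/(n_e·A·√(4πDt)), where n_e·A is the pore area the mass is dissolved in.
√(4πDt) = √(4π × 0.011 × 220) = 5.515 m, so C_max = 1.2/(0.27 × 31 × 5.515) = 0.0260 kg/m³.

0.0260 kg/m³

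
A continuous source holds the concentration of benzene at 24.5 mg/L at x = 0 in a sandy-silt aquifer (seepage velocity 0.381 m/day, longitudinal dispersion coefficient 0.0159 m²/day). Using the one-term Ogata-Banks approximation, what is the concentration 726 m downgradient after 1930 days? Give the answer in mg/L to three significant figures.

21.6 mg/L

For a continuous step input, C/C₀ ≈ ½·erfc((x−vt)/(2√(Dt))).
vt = 0.381 × 1930 = 735.33 m and 2√(Dt) = 2√(0.0159 × 1930) = 11.08 m.
Argument (x−vt)/(2√(Dt)) = (726 − 735.33)/11.08 = -0.8421; ½·erfc(-0.8421) = 0.8832.
C = 24.5 × 0.8832 = 21.6 mg/L.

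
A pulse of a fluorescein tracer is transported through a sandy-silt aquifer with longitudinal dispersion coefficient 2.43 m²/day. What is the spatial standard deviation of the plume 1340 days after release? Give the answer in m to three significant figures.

80.7 m

Dispersive spreading gives a Gaussian with σ² = 2Dt; advection only shifts the center.
σ = √(2 × 2.43 × 1340) = 80.7 m.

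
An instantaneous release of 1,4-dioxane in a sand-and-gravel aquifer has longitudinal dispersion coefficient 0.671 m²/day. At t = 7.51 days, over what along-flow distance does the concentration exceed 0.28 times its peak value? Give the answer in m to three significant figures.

The plume is Gaussian with σ = √(2Dt) = √(2 × 0.671 × 7.51) = 3.175 m.
C/C_peak = exp(−Δx²/(2σ²)) = 0.28 ⇒ Δx = σ·√(−2 ln 0.28) = 3.175 × 1.596 = 5.067 m.
Width = 2Δx = 10.1 m.

10.1 m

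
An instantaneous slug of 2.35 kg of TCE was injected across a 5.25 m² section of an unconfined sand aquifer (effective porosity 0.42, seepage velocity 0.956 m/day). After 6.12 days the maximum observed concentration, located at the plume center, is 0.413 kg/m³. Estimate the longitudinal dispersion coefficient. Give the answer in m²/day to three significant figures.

0.0866 m²/day

At the plume center C_max = M/(n_e·A·√(4πDt)), so D = M²/(4πt·(n_e·A·C_max)²).
n_e·A·C_max = 0.42 × 5.25 × 0.413 = 0.9107 kg/m.
D = 2.35²/(4π × 6.12 × 0.9107²) = 0.0866 m²/day.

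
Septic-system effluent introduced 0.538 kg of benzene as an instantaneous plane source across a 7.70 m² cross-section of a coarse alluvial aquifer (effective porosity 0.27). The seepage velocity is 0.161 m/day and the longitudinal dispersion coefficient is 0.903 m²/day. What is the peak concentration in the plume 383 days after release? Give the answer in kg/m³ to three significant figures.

0.00393 kg/m³

The peak of an instantaneous 1D plume sits at x = vt; there the Gaussian factor is 1 and C_max = M/(n_e·A·√(4πDt)), where n_e·A is the pore area the mass is dissolved in.
√(4πDt) = √(4π × 0.903 × 383) = 65.92 m, so C_max = 0.538/(0.27 × 7.70 × 65.92) = 0.00393 kg/m³.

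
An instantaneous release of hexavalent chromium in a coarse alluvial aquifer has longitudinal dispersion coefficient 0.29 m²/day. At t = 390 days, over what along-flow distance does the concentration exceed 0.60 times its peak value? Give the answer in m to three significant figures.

The plume is Gaussian with σ = √(2Dt) = √(2 × 0.29 × 390) = 15.04 m.
C/C_peak = exp(−Δx²/(2σ²)) = 0.60 ⇒ Δx = σ·√(−2 ln 0.60) = 15.04 × 1.011 = 15.21 m.
Width = 2Δx = 30.4 m.

30.4 m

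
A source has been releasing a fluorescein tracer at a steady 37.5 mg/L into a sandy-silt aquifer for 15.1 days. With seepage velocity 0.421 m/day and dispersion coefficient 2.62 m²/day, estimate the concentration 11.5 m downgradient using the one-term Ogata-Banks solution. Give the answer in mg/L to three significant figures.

For a continuous step input, C/C₀ ≈ ½·erfc((x−vt)/(2√(Dt))).
vt = 0.421 × 15.1 = 6.3571 m and 2√(Dt) = 2√(2.62 × 15.1) = 12.58 m.
Argument (x−vt)/(2√(Dt)) = (11.5 − 6.3571)/12.58 = 0.4088; ½·erfc(0.4088) = 0.2816.
C = 37.5 × 0.2816 = 10.6 mg/L.

10.6 mg/L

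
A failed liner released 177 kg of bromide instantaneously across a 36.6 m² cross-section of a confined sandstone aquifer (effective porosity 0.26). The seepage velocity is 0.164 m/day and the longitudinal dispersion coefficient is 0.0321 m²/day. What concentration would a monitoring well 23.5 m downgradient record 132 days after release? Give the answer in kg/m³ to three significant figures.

2.08 kg/m³

For an instantaneous plane source, C(x,t) = M/(n_e·A·√(4πDt)) · exp(−(x−vt)²/(4Dt)), with n_e·A the pore (flow) area.
Plume center vt = 0.164 × 132 = 21.648 m, so the well at 23.5 m is 1.852 m downgradient of the peak.
√(4πDt) = 7.297 m, giving peak height M/(n_e·A·√(4πDt)) = 177/(0.26 × 36.6 × 7.297) = 2.549 kg/m³.
(x−vt)²/(4Dt) = (1.852)²/(4 × 0.0321 × 132) = 0.2024; exp(−0.2024) = 0.8168.
C = 2.549 × 0.8168 = 2.08 kg/m³.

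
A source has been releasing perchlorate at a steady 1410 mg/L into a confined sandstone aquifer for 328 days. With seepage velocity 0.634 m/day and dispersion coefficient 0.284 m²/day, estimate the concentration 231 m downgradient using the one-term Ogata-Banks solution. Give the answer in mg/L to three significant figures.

For a continuous step input, C/C₀ ≈ ½·erfc((x−vt)/(2√(Dt))).
vt = 0.634 × 328 = 207.952 m and 2√(Dt) = 2√(0.284 × 328) = 19.30 m.
Argument (x−vt)/(2√(Dt)) = (231 − 207.952)/19.30 = 1.194; ½·erfc(1.194) = 0.04565.
C = 1410 × 0.04565 = 64.4 mg/L.

64.4 mg/L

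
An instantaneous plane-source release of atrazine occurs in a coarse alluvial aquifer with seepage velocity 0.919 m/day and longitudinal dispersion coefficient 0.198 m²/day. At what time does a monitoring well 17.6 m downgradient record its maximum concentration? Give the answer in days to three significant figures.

For the 1D instantaneous-source solution, setting ∂C/∂t = 0 at fixed x gives v²t² + 2Dt − x² = 0, so t = (√(D² + v²x²) − D)/v².
√(D² + v²x²) = √(0.198² + 0.919² × 17.6²) = 16.18; v² = 0.844561.
t = (16.18 − 0.198)/0.844561 = 18.9 days (vs. the pure-advection estimate x/v = 19.2 d).

18.9 days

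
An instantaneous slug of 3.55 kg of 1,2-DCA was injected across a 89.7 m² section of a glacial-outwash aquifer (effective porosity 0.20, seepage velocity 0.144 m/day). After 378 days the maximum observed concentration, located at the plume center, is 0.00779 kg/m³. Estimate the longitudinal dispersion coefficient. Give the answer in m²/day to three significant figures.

0.136 m²/day

At the plume center C_max = M/(n_e·A·√(4πDt)), so D = M²/(4πt·(n_e·A·C_max)²).
n_e·A·C_max = 0.20 × 89.7 × 0.00779 = 0.1398 kg/m.
D = 3.55²/(4π × 378 × 0.1398²) = 0.136 m²/day.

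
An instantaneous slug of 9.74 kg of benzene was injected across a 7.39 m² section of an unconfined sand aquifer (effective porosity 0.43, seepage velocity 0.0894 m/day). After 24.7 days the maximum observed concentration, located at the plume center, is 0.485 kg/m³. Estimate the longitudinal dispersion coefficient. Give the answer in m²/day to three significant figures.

0.129 m²/day

At the plume center C_max = M/(n_e·A·√(4πDt)), so D = M²/(4πt·(n_e·A·C_max)²).
n_e·A·C_max = 0.43 × 7.39 × 0.485 = 1.541 kg/m.
D = 9.74²/(4π × 24.7 × 1.541²) = 0.129 m²/day.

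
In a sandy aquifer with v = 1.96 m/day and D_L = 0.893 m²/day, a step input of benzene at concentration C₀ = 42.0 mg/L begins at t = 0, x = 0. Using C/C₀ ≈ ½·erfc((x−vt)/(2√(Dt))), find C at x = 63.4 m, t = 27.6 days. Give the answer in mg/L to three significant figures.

For a continuous step input, C/C₀ ≈ ½·erfc((x−vt)/(2√(Dt))).
vt = 1.96 × 27.6 = 54.096 m and 2√(Dt) = 2√(0.893 × 27.6) = 9.929 m.
Argument (x−vt)/(2√(Dt)) = (63.4 − 54.096)/9.929 = 0.9371; ½·erfc(0.9371) = 0.09254.
C = 42.0 × 0.09254 = 3.89 mg/L.

3.89 mg/L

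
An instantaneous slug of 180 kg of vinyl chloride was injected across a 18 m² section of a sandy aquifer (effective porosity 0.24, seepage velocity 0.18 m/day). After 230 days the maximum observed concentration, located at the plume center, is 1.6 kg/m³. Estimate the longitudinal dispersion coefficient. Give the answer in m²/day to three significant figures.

0.235 m²/day

At the plume center C_max = M/(n_e·A·√(4πDt)), so D = M²/(4πt·(n_e·A·C_max)²).
n_e·A·C_max = 0.24 × 18 × 1.6 = 6.912 kg/m.
D = 180²/(4π × 230 × 6.912²) = 0.235 m²/day.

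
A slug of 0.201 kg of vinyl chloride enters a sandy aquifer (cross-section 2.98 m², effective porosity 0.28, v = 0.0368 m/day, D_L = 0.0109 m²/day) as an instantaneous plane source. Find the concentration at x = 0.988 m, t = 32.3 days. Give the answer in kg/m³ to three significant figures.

For an instantaneous plane source, C(x,t) = M/(n_e·A·√(4πDt)) · exp(−(x−vt)²/(4Dt)), with n_e·A the pore (flow) area.
Plume center vt = 0.0368 × 32.3 = 1.18864 m, so the well at 0.988 m is 0.20064 m upgradient of the peak.
√(4πDt) = 2.103 m, giving peak height M/(n_e·A·√(4πDt)) = 0.201/(0.28 × 2.98 × 2.103) = 0.1145 kg/m³.
(x−vt)²/(4Dt) = (-0.20064)²/(4 × 0.0109 × 32.3) = 0.02859; exp(−0.02859) = 0.9718.
C = 0.1145 × 0.9718 = 0.111 kg/m³.

0.111 kg/m³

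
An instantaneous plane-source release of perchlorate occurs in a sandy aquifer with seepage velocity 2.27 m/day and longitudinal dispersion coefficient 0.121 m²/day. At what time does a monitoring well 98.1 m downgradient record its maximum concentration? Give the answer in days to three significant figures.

For the 1D instantaneous-source solution, setting ∂C/∂t = 0 at fixed x gives v²t² + 2Dt − x² = 0, so t = (√(D² + v²x²) − D)/v².
√(D² + v²x²) = √(0.121² + 2.27² × 98.1²) = 222.7; v² = 5.1529.
t = (222.7 − 0.121)/5.1529 = 43.2 days (vs. the pure-advection estimate x/v = 43.2 d).

43.2 days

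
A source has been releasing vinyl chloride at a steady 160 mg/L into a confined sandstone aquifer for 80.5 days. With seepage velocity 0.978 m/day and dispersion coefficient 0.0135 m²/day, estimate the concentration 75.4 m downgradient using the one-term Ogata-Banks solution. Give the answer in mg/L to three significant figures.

For a continuous step input, C/C₀ ≈ ½·erfc((x−vt)/(2√(Dt))).
vt = 0.978 × 80.5 = 78.729 m and 2√(Dt) = 2√(0.0135 × 80.5) = 2.085 m.
Argument (x−vt)/(2√(Dt)) = (75.4 − 78.729)/2.085 = -1.597; ½·erfc(-1.597) = 0.9880.
C = 160 × 0.9880 = 158 mg/L.

158 mg/L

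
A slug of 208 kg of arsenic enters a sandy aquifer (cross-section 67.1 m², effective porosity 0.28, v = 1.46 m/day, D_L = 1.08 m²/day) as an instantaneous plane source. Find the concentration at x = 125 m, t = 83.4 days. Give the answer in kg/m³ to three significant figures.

0.320 kg/m³

For an instantaneous plane source, C(x,t) = M/(n_e·A·√(4πDt)) · exp(−(x−vt)²/(4Dt)), with n_e·A the pore (flow) area.
Plume center vt = 1.46 × 83.4 = 121.764 m, so the well at 125 m is 3.236 m downgradient of the peak.
√(4πDt) = 33.64 m, giving peak height M/(n_e·A·√(4πDt)) = 208/(0.28 × 67.1 × 33.64) = 0.3291 kg/m³.
(x−vt)²/(4Dt) = (3.236)²/(4 × 1.08 × 83.4) = 0.02906; exp(−0.02906) = 0.9714.
C = 0.3291 × 0.9714 = 0.320 kg/m³.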